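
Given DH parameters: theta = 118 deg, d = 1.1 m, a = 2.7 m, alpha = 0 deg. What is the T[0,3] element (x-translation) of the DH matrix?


T[0,3] = a * cos(theta)
= 2.7 * cos(118 deg)
= 2.7 * -0.4695
= -1.2676


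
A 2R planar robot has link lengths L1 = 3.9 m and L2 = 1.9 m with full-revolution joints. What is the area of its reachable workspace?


r_max = L1 + L2 = 5.8 m
r_min = |L1 - L2| = 2.0 m
Area = pi*(r_max^2 - r_min^2)
= pi*(33.64 - 4.0)
= pi * 29.64
= 93.1168 m^2


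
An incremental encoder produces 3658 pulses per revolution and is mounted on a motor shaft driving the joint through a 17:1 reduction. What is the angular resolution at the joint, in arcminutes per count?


counts per rev = 3658
effective counts at joint = 3658 * 17 = 62186
resolution = 360*60 / 62186
= 0.3473 arcmin/count


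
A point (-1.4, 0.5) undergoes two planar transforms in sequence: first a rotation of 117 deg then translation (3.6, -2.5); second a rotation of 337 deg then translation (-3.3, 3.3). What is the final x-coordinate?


After transform 1:
x1 = cos(117)*-1.4 - sin(117)*0.5 + 3.6 = 3.7901
y1 = sin(117)*-1.4 + cos(117)*0.5 + -2.5 = -3.9744
After transform 2:
x2 = cos(337)*3.7901 - sin(337)*-3.9744 + -3.3
= -1.3641


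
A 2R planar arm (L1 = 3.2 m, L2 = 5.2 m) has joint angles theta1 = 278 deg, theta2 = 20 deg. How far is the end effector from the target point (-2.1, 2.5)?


End effector via forward kinematics:
x = L1*cos(t1) + L2*cos(t1+t2) = 2.8866
y = L1*sin(t1) + L2*sin(t1+t2) = -7.7602
Distance to target:
d = sqrt((-2.1 - 2.8866)^2 + (2.5 - -7.7602)^2)
= sqrt(24.8662 + 105.2714)
= 11.4078 m


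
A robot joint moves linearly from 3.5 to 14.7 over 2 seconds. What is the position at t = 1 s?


s = t/T = 1/2 = 0.5
p(t) = p0 + (pf-p0)*s
= 3.5 + (14.7 - 3.5) * 0.5
= 9.1


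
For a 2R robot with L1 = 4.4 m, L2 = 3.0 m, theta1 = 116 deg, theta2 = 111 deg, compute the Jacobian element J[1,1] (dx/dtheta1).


J[1,1] = -L1*sin(t1) - L2*sin(t1+t2)
= -4.4*sin(116) - 3.0*sin(227)
= -1.7606


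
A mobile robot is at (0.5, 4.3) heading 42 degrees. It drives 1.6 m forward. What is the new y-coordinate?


y_new = y0 + d*sin(theta)
= 4.3 + 1.6*sin(42)
= 4.3 + 1.0706
= 5.3706


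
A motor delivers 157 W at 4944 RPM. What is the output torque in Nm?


omega = 4944 * 2*pi/60 = 517.7345 rad/s
tau = P / omega = 157 / 517.7345
= 0.3032 Nm


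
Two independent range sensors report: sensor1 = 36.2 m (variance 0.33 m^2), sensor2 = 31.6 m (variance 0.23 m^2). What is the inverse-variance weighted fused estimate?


w1 = (1/var1) / (1/var1 + 1/var2)
   = 3.0303 / (3.0303 + 4.3478) = 0.4107
w2 = 1 - w1 = 0.5893
fused = w1*s1 + w2*s2 = 14.8679 + 18.6214
= 33.4893 m


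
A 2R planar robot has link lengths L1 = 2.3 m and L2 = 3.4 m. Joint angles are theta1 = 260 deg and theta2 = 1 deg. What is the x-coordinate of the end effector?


Convert angles to radians: theta1 = 4.5379, theta2 = 0.0175
x = L1*cos(theta1) + L2*cos(theta1+theta2)
x = -0.3994 + -0.5319
x = -0.9313


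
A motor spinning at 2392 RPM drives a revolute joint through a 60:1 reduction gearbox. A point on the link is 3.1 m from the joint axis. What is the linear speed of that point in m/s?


omega_motor = 2392 * 2*pi/60 = 250.4897 rad/s
omega_joint = omega_motor / 60 = 4.1748 rad/s
v = omega_joint * r = 4.1748 * 3.1
= 12.942 m/s


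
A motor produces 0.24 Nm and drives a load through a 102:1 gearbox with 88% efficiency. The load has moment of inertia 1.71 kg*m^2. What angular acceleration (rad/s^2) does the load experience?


tau_out = tau_motor * N * eta
= 0.24 * 102 * 0.88 = 21.5424 Nm
alpha = tau_out / I = 21.5424 / 1.71
= 12.5979 rad/s^2


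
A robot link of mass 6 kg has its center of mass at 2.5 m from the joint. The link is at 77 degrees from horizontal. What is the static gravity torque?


tau = m*g*L*cos(angle)
= 6 * 9.81 * 2.5 * cos(77 deg)
= 6 * 9.81 * 2.5 * 0.225
= 33.1015 Nm


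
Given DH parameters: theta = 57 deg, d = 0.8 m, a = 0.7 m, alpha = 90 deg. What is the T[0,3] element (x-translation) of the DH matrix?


T[0,3] = a * cos(theta)
= 0.7 * cos(57 deg)
= 0.7 * 0.5446
= 0.3812


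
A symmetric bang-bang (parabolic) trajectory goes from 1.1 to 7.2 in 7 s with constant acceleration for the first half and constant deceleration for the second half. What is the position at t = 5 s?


Symmetric rest-to-rest: each phase covers (pf-p0)/2 in time T/2. 0.5*a*(T/2)^2 = (pf-p0)/2 => a = 4*(pf-p0)/T^2
a = 4*(7.2-1.1)/7^2 = 0.498
t = 5 is in the deceleration phase (t > T/2).
p = pf - 0.5*a*(T-t)^2 = 7.2 - 0.5*0.498*2^2
= 6.2041


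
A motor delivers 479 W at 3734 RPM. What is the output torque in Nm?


omega = 3734 * 2*pi/60 = 391.0236 rad/s
tau = P / omega = 479 / 391.0236
= 1.225 Nm


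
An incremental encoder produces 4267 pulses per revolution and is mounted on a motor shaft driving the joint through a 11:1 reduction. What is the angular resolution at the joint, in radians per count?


counts per rev = 4267
effective counts at joint = 4267 * 11 = 46937
resolution = 2*pi / 46937
= 1.3386e-04 rad/count


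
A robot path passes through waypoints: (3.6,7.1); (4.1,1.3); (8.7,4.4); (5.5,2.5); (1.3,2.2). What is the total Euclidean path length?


Segment lengths:
  seg1 = sqrt((0.5)^2 + (-5.8)^2) = 5.8215
  seg2 = sqrt((4.6)^2 + (3.1)^2) = 5.5471
  seg3 = sqrt((-3.2)^2 + (-1.9)^2) = 3.7216
  seg4 = sqrt((-4.2)^2 + (-0.3)^2) = 4.2107
Total = 19.3008


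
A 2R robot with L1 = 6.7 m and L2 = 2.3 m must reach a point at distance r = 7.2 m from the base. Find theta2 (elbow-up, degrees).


cos(theta2) = (r^2 - L1^2 - L2^2) / (2*L1*L2)
cos(theta2) = (51.84 - 44.89 - 5.29) / 30.82
cos(theta2) = 0.053861
theta2 = 86.9125 degrees


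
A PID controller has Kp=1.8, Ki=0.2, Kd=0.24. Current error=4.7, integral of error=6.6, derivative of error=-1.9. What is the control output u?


u = Kp*e + Ki*int(e) + Kd*de/dt
= 1.8*4.7 + 0.2*6.6 + 0.24*(-1.9)
= 8.46 + 1.32 + -0.456
= 9.324


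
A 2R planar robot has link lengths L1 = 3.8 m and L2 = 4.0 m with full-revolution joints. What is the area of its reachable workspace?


r_max = L1 + L2 = 7.8 m
r_min = |L1 - L2| = 0.2 m
Area = pi*(r_max^2 - r_min^2)
= pi*(60.84 - 0.04)
= pi * 60.8
= 191.0088 m^2


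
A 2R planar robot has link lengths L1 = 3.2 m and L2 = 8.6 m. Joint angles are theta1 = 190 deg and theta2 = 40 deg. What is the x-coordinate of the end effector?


Convert angles to radians: theta1 = 3.3161, theta2 = 0.6981
x = L1*cos(theta1) + L2*cos(theta1+theta2)
x = -3.1514 + -5.528
x = -8.6794


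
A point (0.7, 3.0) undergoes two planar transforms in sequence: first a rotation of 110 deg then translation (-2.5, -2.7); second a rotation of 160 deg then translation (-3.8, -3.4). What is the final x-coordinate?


After transform 1:
x1 = cos(110)*0.7 - sin(110)*3.0 + -2.5 = -5.5585
y1 = sin(110)*0.7 + cos(110)*3.0 + -2.7 = -3.0683
After transform 2:
x2 = cos(160)*-5.5585 - sin(160)*-3.0683 + -3.8
= 2.4727


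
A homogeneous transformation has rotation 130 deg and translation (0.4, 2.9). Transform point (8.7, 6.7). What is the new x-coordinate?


x' = cos(theta)*px - sin(theta)*py + tx
= -0.6428*8.7 - 0.766*6.7 + 0.4
= -10.3247


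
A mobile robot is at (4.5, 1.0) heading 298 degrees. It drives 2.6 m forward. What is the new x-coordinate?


x_new = x0 + d*cos(theta)
= 4.5 + 2.6*cos(298)
= 4.5 + 1.2206
= 5.7206


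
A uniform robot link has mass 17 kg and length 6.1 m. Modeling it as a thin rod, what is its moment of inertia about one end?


I = (1/3) * m * L^2
= (1/3) * 17 * 6.1^2
= 0.333333 * 17 * 37.21
= 210.8567 kg*m^2


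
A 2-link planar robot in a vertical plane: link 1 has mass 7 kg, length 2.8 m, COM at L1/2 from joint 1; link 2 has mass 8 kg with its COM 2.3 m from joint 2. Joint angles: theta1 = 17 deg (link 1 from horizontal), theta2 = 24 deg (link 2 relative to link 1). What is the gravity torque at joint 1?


Horizontal distance from joint 1 to link-1 COM:
  x_c1 = (L1/2)*cos(t1) = 1.4 * 0.9563 = 1.3388 m
Horizontal distance from joint 1 to link-2 COM:
  x_c2 = L1*cos(t1) + Lc2*cos(t1+t2)
       = 2.8*0.9563 + 2.3*0.7547 = 4.4135 m
tau1 = m1*g*x_c1 + m2*g*x_c2
     = 7*9.81*1.3388 + 8*9.81*4.4135
     = 91.9372 + 346.3703
     = 438.3076 Nm


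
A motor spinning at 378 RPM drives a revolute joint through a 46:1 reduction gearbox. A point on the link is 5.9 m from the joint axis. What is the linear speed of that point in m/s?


omega_motor = 378 * 2*pi/60 = 39.5841 rad/s
omega_joint = omega_motor / 46 = 0.8605 rad/s
v = omega_joint * r = 0.8605 * 5.9
= 5.0771 m/s


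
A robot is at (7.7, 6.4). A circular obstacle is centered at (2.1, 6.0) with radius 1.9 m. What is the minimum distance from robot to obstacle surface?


center_dist = sqrt((7.7-2.1)^2 + (6.4-6.0)^2)
= sqrt(31.36 + 0.16)
= 5.6143
min_dist = center_dist - radius = 5.6143 - 1.9 = 3.7143 m


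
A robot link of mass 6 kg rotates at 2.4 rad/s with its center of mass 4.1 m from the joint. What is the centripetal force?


F = m * omega^2 * r
= 6 * 2.4^2 * 4.1
= 6 * 5.76 * 4.1
= 141.696 N


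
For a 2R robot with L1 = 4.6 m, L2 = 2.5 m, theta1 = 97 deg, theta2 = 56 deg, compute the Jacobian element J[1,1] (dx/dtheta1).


J[1,1] = -L1*sin(t1) - L2*sin(t1+t2)
= -4.6*sin(97) - 2.5*sin(153)
= -5.7007


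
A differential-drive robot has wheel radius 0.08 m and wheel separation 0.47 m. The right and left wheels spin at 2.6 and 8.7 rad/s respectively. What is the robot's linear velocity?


vR = r*wR = 0.08*2.6 = 0.208 m/s
vL = r*wL = 0.08*8.7 = 0.696 m/s
v = (vR+vL)/2 = 0.452 m/s
omega = (vR-vL)/L = -1.0383 rad/s
linear velocity = 0.452 m/s


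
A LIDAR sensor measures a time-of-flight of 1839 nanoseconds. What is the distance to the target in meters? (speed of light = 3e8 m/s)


tof = 1839 ns = 1.839e-06 s
dist = c * tof / 2
= 3e8 * 1.839e-06 / 2
= 275.85 m


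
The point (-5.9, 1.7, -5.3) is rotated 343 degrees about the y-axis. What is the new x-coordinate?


Rotation about y-axis: x' = x*cos(theta) + z*sin(theta)
= -5.9 * 0.9563 + -5.3 * -0.2924
= -4.0926


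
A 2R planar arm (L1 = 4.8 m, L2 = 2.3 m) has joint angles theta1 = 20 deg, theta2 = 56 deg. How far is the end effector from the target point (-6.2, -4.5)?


End effector via forward kinematics:
x = L1*cos(t1) + L2*cos(t1+t2) = 5.0669
y = L1*sin(t1) + L2*sin(t1+t2) = 3.8734
Distance to target:
d = sqrt((-6.2 - 5.0669)^2 + (-4.5 - 3.8734)^2)
= sqrt(126.944 + 70.1134)
= 14.0377 m


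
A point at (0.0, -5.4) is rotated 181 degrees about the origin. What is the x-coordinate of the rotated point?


x' = x*cos(theta) - y*sin(theta)
cos(181 deg) = -0.9998, sin(181 deg) = -0.0175
x' = 0.0 * -0.9998 - -5.4 * -0.0175
= -0.0 - 0.0942
= -0.0942


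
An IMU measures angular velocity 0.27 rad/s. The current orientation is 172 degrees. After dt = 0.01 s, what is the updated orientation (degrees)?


delta_theta = w * dt = 0.27 * 0.01 = 0.0027 rad
= 0.1547 deg
theta_new = 172 + 0.1547 = 172.1547 deg


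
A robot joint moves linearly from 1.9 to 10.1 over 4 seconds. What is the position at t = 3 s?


s = t/T = 3/4 = 0.75
p(t) = p0 + (pf-p0)*s
= 1.9 + (10.1 - 1.9) * 0.75
= 8.05


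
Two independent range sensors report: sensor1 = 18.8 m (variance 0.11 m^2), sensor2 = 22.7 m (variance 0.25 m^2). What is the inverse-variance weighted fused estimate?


w1 = (1/var1) / (1/var1 + 1/var2)
   = 9.0909 / (9.0909 + 4.0) = 0.6944
w2 = 1 - w1 = 0.3056
fused = w1*s1 + w2*s2 = 13.0556 + 6.9361
= 19.9917 m


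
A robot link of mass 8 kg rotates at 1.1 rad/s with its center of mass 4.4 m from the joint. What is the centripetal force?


F = m * omega^2 * r
= 8 * 1.1^2 * 4.4
= 8 * 1.21 * 4.4
= 42.592 N


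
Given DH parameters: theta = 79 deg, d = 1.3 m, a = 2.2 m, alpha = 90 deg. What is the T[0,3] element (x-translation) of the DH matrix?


T[0,3] = a * cos(theta)
= 2.2 * cos(79 deg)
= 2.2 * 0.1908
= 0.4198


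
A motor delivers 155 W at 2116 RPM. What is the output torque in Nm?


omega = 2116 * 2*pi/60 = 221.587 rad/s
tau = P / omega = 155 / 221.587
= 0.6995 Nm


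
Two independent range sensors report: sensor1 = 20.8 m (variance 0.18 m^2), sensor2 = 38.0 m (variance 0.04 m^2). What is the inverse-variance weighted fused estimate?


w1 = (1/var1) / (1/var1 + 1/var2)
   = 5.5556 / (5.5556 + 25.0) = 0.1818
w2 = 1 - w1 = 0.8182
fused = w1*s1 + w2*s2 = 3.7818 + 31.0909
= 34.8727 m


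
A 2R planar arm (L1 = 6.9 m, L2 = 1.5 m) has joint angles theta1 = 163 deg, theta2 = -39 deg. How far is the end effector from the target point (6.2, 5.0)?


End effector via forward kinematics:
x = L1*cos(t1) + L2*cos(t1+t2) = -7.4373
y = L1*sin(t1) + L2*sin(t1+t2) = 3.2609
Distance to target:
d = sqrt((6.2 - -7.4373)^2 + (5.0 - 3.2609)^2)
= sqrt(185.9757 + 3.0244)
= 13.7477 m


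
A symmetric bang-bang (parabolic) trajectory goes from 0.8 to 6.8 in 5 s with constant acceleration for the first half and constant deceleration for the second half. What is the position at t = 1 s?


Symmetric rest-to-rest: each phase covers (pf-p0)/2 in time T/2. 0.5*a*(T/2)^2 = (pf-p0)/2 => a = 4*(pf-p0)/T^2
a = 4*(6.8-0.8)/5^2 = 0.96
t = 1 is in the acceleration phase (t <= T/2).
p = p0 + 0.5*a*t^2 = 0.8 + 0.5*0.96*1^2
= 1.28


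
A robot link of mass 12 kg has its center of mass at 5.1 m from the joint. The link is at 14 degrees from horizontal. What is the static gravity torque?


tau = m*g*L*cos(angle)
= 12 * 9.81 * 5.1 * cos(14 deg)
= 12 * 9.81 * 5.1 * 0.9703
= 582.5384 Nm


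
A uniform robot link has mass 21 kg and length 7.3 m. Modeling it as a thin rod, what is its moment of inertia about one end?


I = (1/3) * m * L^2
= (1/3) * 21 * 7.3^2
= 0.333333 * 21 * 53.29
= 373.03 kg*m^2


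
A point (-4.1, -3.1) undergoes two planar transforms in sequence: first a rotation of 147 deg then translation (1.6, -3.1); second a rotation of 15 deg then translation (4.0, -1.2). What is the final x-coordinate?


After transform 1:
x1 = cos(147)*-4.1 - sin(147)*-3.1 + 1.6 = 6.7269
y1 = sin(147)*-4.1 + cos(147)*-3.1 + -3.1 = -2.7331
After transform 2:
x2 = cos(15)*6.7269 - sin(15)*-2.7331 + 4.0
= 11.2051


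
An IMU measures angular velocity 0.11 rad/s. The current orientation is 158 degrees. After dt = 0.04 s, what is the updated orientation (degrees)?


delta_theta = w * dt = 0.11 * 0.04 = 0.0044 rad
= 0.2521 deg
theta_new = 158 + 0.2521 = 158.2521 deg


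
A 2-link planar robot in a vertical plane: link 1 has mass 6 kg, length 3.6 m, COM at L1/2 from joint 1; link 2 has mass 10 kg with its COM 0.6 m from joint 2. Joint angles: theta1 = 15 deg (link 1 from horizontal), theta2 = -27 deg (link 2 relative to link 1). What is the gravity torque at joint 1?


Horizontal distance from joint 1 to link-1 COM:
  x_c1 = (L1/2)*cos(t1) = 1.8 * 0.9659 = 1.7387 m
Horizontal distance from joint 1 to link-2 COM:
  x_c2 = L1*cos(t1) + Lc2*cos(t1+t2)
       = 3.6*0.9659 + 0.6*0.9781 = 4.0642 m
tau1 = m1*g*x_c1 + m2*g*x_c2
     = 6*9.81*1.7387 + 10*9.81*4.0642
     = 102.3379 + 398.7001
     = 501.038 Nm


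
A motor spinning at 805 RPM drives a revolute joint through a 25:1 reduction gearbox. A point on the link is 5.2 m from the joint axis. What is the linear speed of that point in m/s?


omega_motor = 805 * 2*pi/60 = 84.2994 rad/s
omega_joint = omega_motor / 25 = 3.372 rad/s
v = omega_joint * r = 3.372 * 5.2
= 17.5343 m/s


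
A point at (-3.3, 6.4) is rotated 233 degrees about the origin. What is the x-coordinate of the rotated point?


x' = x*cos(theta) - y*sin(theta)
cos(233 deg) = -0.6018, sin(233 deg) = -0.7986
x' = -3.3 * -0.6018 - 6.4 * -0.7986
= 1.986 - -5.1113
= 7.0973


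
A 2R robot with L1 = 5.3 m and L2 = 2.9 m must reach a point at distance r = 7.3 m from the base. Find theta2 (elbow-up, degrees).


cos(theta2) = (r^2 - L1^2 - L2^2) / (2*L1*L2)
cos(theta2) = (53.29 - 28.09 - 8.41) / 30.74
cos(theta2) = 0.546194
theta2 = 56.8937 degrees


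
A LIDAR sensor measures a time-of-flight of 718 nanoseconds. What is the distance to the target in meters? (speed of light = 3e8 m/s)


tof = 718 ns = 7.18e-07 s
dist = c * tof / 2
= 3e8 * 7.18e-07 / 2
= 107.7 m


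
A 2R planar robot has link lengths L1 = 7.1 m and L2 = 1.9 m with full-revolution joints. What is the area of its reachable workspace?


r_max = L1 + L2 = 9.0 m
r_min = |L1 - L2| = 5.2 m
Area = pi*(r_max^2 - r_min^2)
= pi*(81.0 - 27.04)
= pi * 53.96
= 169.5203 m^2


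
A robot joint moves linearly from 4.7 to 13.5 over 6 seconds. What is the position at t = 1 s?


s = t/T = 1/6 = 0.1667
p(t) = p0 + (pf-p0)*s
= 4.7 + (13.5 - 4.7) * 0.1667
= 6.1667


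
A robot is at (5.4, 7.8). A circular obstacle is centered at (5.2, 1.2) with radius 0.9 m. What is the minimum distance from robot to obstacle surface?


center_dist = sqrt((5.4-5.2)^2 + (7.8-1.2)^2)
= sqrt(0.04 + 43.56)
= 6.603
min_dist = center_dist - radius = 6.603 - 0.9 = 5.703 m


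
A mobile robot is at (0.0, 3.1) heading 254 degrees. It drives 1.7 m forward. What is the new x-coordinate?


x_new = x0 + d*cos(theta)
= 0.0 + 1.7*cos(254)
= 0.0 + -0.4686
= -0.4686


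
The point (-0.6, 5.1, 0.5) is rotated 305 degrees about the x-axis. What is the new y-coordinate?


Rotation about x-axis: y' = y*cos(theta) - z*sin(theta)
= 5.1 * 0.5736 - 0.5 * -0.8192
= 3.3348


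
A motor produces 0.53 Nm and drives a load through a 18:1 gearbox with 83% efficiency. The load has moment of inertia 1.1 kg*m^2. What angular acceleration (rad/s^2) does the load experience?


tau_out = tau_motor * N * eta
= 0.53 * 18 * 0.83 = 7.9182 Nm
alpha = tau_out / I = 7.9182 / 1.1
= 7.1984 rad/s^2


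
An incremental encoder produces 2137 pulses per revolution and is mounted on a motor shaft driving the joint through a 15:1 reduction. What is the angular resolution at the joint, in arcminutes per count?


counts per rev = 2137
effective counts at joint = 2137 * 15 = 32055
resolution = 360*60 / 32055
= 0.6738 arcmin/count


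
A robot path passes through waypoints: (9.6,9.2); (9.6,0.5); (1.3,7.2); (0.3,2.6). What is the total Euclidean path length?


Segment lengths:
  seg1 = sqrt((0.0)^2 + (-8.7)^2) = 8.7
  seg2 = sqrt((-8.3)^2 + (6.7)^2) = 10.6668
  seg3 = sqrt((-1.0)^2 + (-4.6)^2) = 4.7074
Total = 24.0742


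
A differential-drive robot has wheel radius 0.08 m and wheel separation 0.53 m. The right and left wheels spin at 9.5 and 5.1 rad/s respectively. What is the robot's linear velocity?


vR = r*wR = 0.08*9.5 = 0.76 m/s
vL = r*wL = 0.08*5.1 = 0.408 m/s
v = (vR+vL)/2 = 0.584 m/s
omega = (vR-vL)/L = 0.6642 rad/s
linear velocity = 0.584 m/s


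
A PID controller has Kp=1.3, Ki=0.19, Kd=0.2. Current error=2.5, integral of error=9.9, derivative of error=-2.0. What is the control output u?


u = Kp*e + Ki*int(e) + Kd*de/dt
= 1.3*2.5 + 0.19*9.9 + 0.2*(-2.0)
= 3.25 + 1.881 + -0.4
= 4.731


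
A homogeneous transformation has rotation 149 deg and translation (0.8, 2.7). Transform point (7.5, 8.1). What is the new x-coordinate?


x' = cos(theta)*px - sin(theta)*py + tx
= -0.8572*7.5 - 0.515*8.1 + 0.8
= -9.8006


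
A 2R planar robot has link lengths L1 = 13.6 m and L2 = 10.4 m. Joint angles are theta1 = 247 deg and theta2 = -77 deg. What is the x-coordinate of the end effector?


Convert angles to radians: theta1 = 4.311, theta2 = -1.3439
x = L1*cos(theta1) + L2*cos(theta1+theta2)
x = -5.3139 + -10.242
x = -15.5559


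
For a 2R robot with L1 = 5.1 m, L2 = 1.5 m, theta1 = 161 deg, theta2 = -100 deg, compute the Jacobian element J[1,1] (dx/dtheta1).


J[1,1] = -L1*sin(t1) - L2*sin(t1+t2)
= -5.1*sin(161) - 1.5*sin(61)
= -2.9723


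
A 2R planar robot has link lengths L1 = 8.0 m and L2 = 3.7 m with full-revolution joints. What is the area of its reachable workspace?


r_max = L1 + L2 = 11.7 m
r_min = |L1 - L2| = 4.3 m
Area = pi*(r_max^2 - r_min^2)
= pi*(136.89 - 18.49)
= pi * 118.4
= 371.9646 m^2


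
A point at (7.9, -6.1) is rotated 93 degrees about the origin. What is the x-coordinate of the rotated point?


x' = x*cos(theta) - y*sin(theta)
cos(93 deg) = -0.0523, sin(93 deg) = 0.9986
x' = 7.9 * -0.0523 - -6.1 * 0.9986
= -0.4135 - -6.0916
= 5.6782


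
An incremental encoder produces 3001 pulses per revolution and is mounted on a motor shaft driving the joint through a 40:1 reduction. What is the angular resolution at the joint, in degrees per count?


counts per rev = 3001
effective counts at joint = 3001 * 40 = 120040
resolution = 360 / 120040
= 0.003 deg/count


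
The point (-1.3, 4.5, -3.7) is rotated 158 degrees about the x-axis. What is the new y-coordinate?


Rotation about x-axis: y' = y*cos(theta) - z*sin(theta)
= 4.5 * -0.9272 - -3.7 * 0.3746
= -2.7863


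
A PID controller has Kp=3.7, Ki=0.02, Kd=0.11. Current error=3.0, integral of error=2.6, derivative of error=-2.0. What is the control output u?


u = Kp*e + Ki*int(e) + Kd*de/dt
= 3.7*3.0 + 0.02*2.6 + 0.11*(-2.0)
= 11.1 + 0.052 + -0.22
= 10.932


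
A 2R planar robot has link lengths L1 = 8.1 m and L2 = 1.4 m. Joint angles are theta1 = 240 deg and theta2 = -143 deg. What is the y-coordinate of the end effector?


Convert angles to radians: theta1 = 4.1888, theta2 = -2.4958
y = L1*sin(theta1) + L2*sin(theta1+theta2)
y = -7.0148 + 1.3896
y = -5.6252


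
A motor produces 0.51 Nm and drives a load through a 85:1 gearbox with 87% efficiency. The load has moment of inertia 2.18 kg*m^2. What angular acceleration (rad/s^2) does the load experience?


tau_out = tau_motor * N * eta
= 0.51 * 85 * 0.87 = 37.7145 Nm
alpha = tau_out / I = 37.7145 / 2.18
= 17.3002 rad/s^2


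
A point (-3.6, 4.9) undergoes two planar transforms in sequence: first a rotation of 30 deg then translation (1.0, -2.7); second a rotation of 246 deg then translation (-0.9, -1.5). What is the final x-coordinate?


After transform 1:
x1 = cos(30)*-3.6 - sin(30)*4.9 + 1.0 = -4.5677
y1 = sin(30)*-3.6 + cos(30)*4.9 + -2.7 = -0.2565
After transform 2:
x2 = cos(246)*-4.5677 - sin(246)*-0.2565 + -0.9
= 0.7235


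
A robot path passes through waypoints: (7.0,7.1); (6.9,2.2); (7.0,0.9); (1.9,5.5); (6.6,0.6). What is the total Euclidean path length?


Segment lengths:
  seg1 = sqrt((-0.1)^2 + (-4.9)^2) = 4.901
  seg2 = sqrt((0.1)^2 + (-1.3)^2) = 1.3038
  seg3 = sqrt((-5.1)^2 + (4.6)^2) = 6.868
  seg4 = sqrt((4.7)^2 + (-4.9)^2) = 6.7897
Total = 19.8626


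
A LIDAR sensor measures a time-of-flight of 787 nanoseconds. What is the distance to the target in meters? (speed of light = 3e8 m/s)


tof = 787 ns = 7.87e-07 s
dist = c * tof / 2
= 3e8 * 7.87e-07 / 2
= 118.05 m


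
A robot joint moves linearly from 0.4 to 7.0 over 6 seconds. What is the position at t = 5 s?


s = t/T = 5/6 = 0.8333
p(t) = p0 + (pf-p0)*s
= 0.4 + (7.0 - 0.4) * 0.8333
= 5.9


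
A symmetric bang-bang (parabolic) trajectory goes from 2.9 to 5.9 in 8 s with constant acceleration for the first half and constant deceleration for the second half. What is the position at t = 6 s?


Symmetric rest-to-rest: each phase covers (pf-p0)/2 in time T/2. 0.5*a*(T/2)^2 = (pf-p0)/2 => a = 4*(pf-p0)/T^2
a = 4*(5.9-2.9)/8^2 = 0.1875
t = 6 is in the deceleration phase (t > T/2).
p = pf - 0.5*a*(T-t)^2 = 5.9 - 0.5*0.1875*2^2
= 5.525


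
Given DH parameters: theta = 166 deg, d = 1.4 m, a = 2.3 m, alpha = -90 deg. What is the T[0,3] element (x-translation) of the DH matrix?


T[0,3] = a * cos(theta)
= 2.3 * cos(166 deg)
= 2.3 * -0.9703
= -2.2317


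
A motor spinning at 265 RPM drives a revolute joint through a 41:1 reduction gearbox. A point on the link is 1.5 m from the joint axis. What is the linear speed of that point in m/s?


omega_motor = 265 * 2*pi/60 = 27.7507 rad/s
omega_joint = omega_motor / 41 = 0.6768 rad/s
v = omega_joint * r = 0.6768 * 1.5
= 1.0153 m/s


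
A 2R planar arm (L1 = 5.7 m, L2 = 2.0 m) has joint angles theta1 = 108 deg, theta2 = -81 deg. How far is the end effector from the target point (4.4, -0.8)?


End effector via forward kinematics:
x = L1*cos(t1) + L2*cos(t1+t2) = 0.0206
y = L1*sin(t1) + L2*sin(t1+t2) = 6.329
Distance to target:
d = sqrt((4.4 - 0.0206)^2 + (-0.8 - 6.329)^2)
= sqrt(19.179 + 50.8227)
= 8.3667 m


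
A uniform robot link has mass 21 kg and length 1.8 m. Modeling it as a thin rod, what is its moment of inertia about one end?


I = (1/3) * m * L^2
= (1/3) * 21 * 1.8^2
= 0.333333 * 21 * 3.24
= 22.68 kg*m^2


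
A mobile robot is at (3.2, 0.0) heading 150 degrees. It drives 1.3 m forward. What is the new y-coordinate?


y_new = y0 + d*sin(theta)
= 0.0 + 1.3*sin(150)
= 0.0 + 0.65
= 0.65


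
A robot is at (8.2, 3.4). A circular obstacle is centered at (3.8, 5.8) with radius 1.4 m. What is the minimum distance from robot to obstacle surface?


center_dist = sqrt((8.2-3.8)^2 + (3.4-5.8)^2)
= sqrt(19.36 + 5.76)
= 5.012
min_dist = center_dist - radius = 5.012 - 1.4 = 3.612 m


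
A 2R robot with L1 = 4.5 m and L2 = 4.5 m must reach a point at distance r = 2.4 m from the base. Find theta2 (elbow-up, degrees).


cos(theta2) = (r^2 - L1^2 - L2^2) / (2*L1*L2)
cos(theta2) = (5.76 - 20.25 - 20.25) / 40.5
cos(theta2) = -0.857778
theta2 = 149.068 degrees


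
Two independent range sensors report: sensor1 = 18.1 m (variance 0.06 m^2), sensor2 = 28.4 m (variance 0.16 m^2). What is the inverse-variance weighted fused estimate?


w1 = (1/var1) / (1/var1 + 1/var2)
   = 16.6667 / (16.6667 + 6.25) = 0.7273
w2 = 1 - w1 = 0.2727
fused = w1*s1 + w2*s2 = 13.1636 + 7.7455
= 20.9091 m


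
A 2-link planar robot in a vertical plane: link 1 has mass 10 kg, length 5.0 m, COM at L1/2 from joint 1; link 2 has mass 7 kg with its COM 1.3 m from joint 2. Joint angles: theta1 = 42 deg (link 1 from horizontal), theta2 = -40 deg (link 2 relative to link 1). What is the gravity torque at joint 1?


Horizontal distance from joint 1 to link-1 COM:
  x_c1 = (L1/2)*cos(t1) = 2.5 * 0.7431 = 1.8579 m
Horizontal distance from joint 1 to link-2 COM:
  x_c2 = L1*cos(t1) + Lc2*cos(t1+t2)
       = 5.0*0.7431 + 1.3*0.9994 = 5.0149 m
tau1 = m1*g*x_c1 + m2*g*x_c2
     = 10*9.81*1.8579 + 7*9.81*5.0149
     = 182.2563 + 344.3754
     = 526.6317 Nm


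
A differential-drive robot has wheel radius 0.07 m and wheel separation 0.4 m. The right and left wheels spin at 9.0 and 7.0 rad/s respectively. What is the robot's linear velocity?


vR = r*wR = 0.07*9.0 = 0.63 m/s
vL = r*wL = 0.07*7.0 = 0.49 m/s
v = (vR+vL)/2 = 0.56 m/s
omega = (vR-vL)/L = 0.35 rad/s
linear velocity = 0.56 m/s


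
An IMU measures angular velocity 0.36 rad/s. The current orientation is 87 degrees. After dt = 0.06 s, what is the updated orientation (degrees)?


delta_theta = w * dt = 0.36 * 0.06 = 0.0216 rad
= 1.2376 deg
theta_new = 87 + 1.2376 = 88.2376 deg


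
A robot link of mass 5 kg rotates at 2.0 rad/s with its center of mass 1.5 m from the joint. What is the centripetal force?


F = m * omega^2 * r
= 5 * 2.0^2 * 1.5
= 5 * 4.0 * 1.5
= 30.0 N


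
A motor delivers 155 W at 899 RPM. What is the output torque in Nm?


omega = 899 * 2*pi/60 = 94.1431 rad/s
tau = P / omega = 155 / 94.1431
= 1.6464 Nm


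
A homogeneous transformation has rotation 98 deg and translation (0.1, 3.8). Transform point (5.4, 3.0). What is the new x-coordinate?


x' = cos(theta)*px - sin(theta)*py + tx
= -0.1392*5.4 - 0.9903*3.0 + 0.1
= -3.6223


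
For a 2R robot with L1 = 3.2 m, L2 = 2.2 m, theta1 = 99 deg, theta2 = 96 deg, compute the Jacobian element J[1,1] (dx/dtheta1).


J[1,1] = -L1*sin(t1) - L2*sin(t1+t2)
= -3.2*sin(99) - 2.2*sin(195)
= -2.5912


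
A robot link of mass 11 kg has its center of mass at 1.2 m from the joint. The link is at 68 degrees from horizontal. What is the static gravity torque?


tau = m*g*L*cos(angle)
= 11 * 9.81 * 1.2 * cos(68 deg)
= 11 * 9.81 * 1.2 * 0.3746
= 48.5086 Nm


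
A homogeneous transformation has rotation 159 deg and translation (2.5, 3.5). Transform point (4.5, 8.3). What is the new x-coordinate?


x' = cos(theta)*px - sin(theta)*py + tx
= -0.9336*4.5 - 0.3584*8.3 + 2.5
= -4.6756


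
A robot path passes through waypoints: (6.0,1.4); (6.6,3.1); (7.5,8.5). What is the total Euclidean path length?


Segment lengths:
  seg1 = sqrt((0.6)^2 + (1.7)^2) = 1.8028
  seg2 = sqrt((0.9)^2 + (5.4)^2) = 5.4745
Total = 7.2773


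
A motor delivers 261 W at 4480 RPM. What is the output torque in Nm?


omega = 4480 * 2*pi/60 = 469.1445 rad/s
tau = P / omega = 261 / 469.1445
= 0.5563 Nm


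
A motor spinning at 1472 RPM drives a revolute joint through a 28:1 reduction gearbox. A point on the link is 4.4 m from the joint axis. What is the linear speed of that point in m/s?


omega_motor = 1472 * 2*pi/60 = 154.1475 rad/s
omega_joint = omega_motor / 28 = 5.5053 rad/s
v = omega_joint * r = 5.5053 * 4.4
= 24.2232 m/s


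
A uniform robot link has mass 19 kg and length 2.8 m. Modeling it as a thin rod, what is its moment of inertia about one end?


I = (1/3) * m * L^2
= (1/3) * 19 * 2.8^2
= 0.333333 * 19 * 7.84
= 49.6533 kg*m^2


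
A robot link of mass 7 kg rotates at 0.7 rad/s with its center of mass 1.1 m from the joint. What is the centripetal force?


F = m * omega^2 * r
= 7 * 0.7^2 * 1.1
= 7 * 0.49 * 1.1
= 3.773 N


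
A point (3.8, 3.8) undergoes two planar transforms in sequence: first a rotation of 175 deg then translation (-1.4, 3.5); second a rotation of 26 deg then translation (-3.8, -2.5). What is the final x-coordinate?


After transform 1:
x1 = cos(175)*3.8 - sin(175)*3.8 + -1.4 = -5.5167
y1 = sin(175)*3.8 + cos(175)*3.8 + 3.5 = 0.0457
After transform 2:
x2 = cos(26)*-5.5167 - sin(26)*0.0457 + -3.8
= -8.7784


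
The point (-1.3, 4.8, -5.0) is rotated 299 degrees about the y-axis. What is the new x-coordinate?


Rotation about y-axis: x' = x*cos(theta) + z*sin(theta)
= -1.3 * 0.4848 + -5.0 * -0.8746
= 3.7428


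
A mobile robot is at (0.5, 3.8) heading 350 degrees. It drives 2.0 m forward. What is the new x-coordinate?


x_new = x0 + d*cos(theta)
= 0.5 + 2.0*cos(350)
= 0.5 + 1.9696
= 2.4696


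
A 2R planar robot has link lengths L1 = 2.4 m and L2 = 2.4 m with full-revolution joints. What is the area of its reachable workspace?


r_max = L1 + L2 = 4.8 m
r_min = |L1 - L2| = 0.0 m
Area = pi*(r_max^2 - r_min^2)
= pi*(23.04 - 0.0)
= pi * 23.04
= 72.3823 m^2


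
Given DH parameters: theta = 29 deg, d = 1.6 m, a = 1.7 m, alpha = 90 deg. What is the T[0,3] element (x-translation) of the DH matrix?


T[0,3] = a * cos(theta)
= 1.7 * cos(29 deg)
= 1.7 * 0.8746
= 1.4869


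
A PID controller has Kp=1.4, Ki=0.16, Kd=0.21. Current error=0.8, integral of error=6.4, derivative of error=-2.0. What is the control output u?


u = Kp*e + Ki*int(e) + Kd*de/dt
= 1.4*0.8 + 0.16*6.4 + 0.21*(-2.0)
= 1.12 + 1.024 + -0.42
= 1.724


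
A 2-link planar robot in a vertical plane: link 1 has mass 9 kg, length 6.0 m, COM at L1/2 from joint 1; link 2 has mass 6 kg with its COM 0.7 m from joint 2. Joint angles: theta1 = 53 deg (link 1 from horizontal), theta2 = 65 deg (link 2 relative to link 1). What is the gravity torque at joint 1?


Horizontal distance from joint 1 to link-1 COM:
  x_c1 = (L1/2)*cos(t1) = 3.0 * 0.6018 = 1.8054 m
Horizontal distance from joint 1 to link-2 COM:
  x_c2 = L1*cos(t1) + Lc2*cos(t1+t2)
       = 6.0*0.6018 + 0.7*-0.4695 = 3.2823 m
tau1 = m1*g*x_c1 + m2*g*x_c2
     = 9*9.81*1.8054 + 6*9.81*3.2823
     = 159.4027 + 193.1938
     = 352.5966 Nm


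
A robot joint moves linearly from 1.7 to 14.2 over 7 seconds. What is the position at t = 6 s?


s = t/T = 6/7 = 0.8571
p(t) = p0 + (pf-p0)*s
= 1.7 + (14.2 - 1.7) * 0.8571
= 12.4143


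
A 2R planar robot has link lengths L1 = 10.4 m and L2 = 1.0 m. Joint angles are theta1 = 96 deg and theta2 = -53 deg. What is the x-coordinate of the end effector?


Convert angles to radians: theta1 = 1.6755, theta2 = -0.925
x = L1*cos(theta1) + L2*cos(theta1+theta2)
x = -1.0871 + 0.7314
x = -0.3557


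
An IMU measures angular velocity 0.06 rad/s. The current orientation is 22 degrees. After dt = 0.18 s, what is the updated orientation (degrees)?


delta_theta = w * dt = 0.06 * 0.18 = 0.0108 rad
= 0.6188 deg
theta_new = 22 + 0.6188 = 22.6188 deg


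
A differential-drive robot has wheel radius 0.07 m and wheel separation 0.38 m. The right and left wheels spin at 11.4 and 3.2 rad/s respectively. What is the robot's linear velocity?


vR = r*wR = 0.07*11.4 = 0.798 m/s
vL = r*wL = 0.07*3.2 = 0.224 m/s
v = (vR+vL)/2 = 0.511 m/s
omega = (vR-vL)/L = 1.5105 rad/s
linear velocity = 0.511 m/s


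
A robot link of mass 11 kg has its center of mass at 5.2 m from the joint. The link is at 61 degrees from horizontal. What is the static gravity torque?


tau = m*g*L*cos(angle)
= 11 * 9.81 * 5.2 * cos(61 deg)
= 11 * 9.81 * 5.2 * 0.4848
= 272.0422 Nm


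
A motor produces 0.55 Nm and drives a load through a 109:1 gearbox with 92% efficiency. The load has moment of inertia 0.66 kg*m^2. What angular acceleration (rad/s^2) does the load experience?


tau_out = tau_motor * N * eta
= 0.55 * 109 * 0.92 = 55.154 Nm
alpha = tau_out / I = 55.154 / 0.66
= 83.5667 rad/s^2


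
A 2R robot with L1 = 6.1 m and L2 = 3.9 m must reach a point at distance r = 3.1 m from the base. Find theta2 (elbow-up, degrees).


cos(theta2) = (r^2 - L1^2 - L2^2) / (2*L1*L2)
cos(theta2) = (9.61 - 37.21 - 15.21) / 47.58
cos(theta2) = -0.899748
theta2 = 154.1249 degrees


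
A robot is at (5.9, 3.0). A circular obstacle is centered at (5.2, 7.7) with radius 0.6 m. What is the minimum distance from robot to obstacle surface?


center_dist = sqrt((5.9-5.2)^2 + (3.0-7.7)^2)
= sqrt(0.49 + 22.09)
= 4.7518
min_dist = center_dist - radius = 4.7518 - 0.6 = 4.1518 m


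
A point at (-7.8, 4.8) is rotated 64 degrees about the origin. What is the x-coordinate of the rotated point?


x' = x*cos(theta) - y*sin(theta)
cos(64 deg) = 0.4384, sin(64 deg) = 0.8988
x' = -7.8 * 0.4384 - 4.8 * 0.8988
= -3.4193 - 4.3142
= -7.7335


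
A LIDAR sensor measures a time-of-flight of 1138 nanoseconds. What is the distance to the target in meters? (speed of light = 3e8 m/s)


tof = 1138 ns = 1.138e-06 s
dist = c * tof / 2
= 3e8 * 1.138e-06 / 2
= 170.7 m


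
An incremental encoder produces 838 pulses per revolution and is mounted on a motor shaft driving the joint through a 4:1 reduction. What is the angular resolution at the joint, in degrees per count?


counts per rev = 838
effective counts at joint = 838 * 4 = 3352
resolution = 360 / 3352
= 0.1074 deg/count


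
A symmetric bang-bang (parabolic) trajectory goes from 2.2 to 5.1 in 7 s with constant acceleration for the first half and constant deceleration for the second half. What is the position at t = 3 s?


Symmetric rest-to-rest: each phase covers (pf-p0)/2 in time T/2. 0.5*a*(T/2)^2 = (pf-p0)/2 => a = 4*(pf-p0)/T^2
a = 4*(5.1-2.2)/7^2 = 0.2367
t = 3 is in the acceleration phase (t <= T/2).
p = p0 + 0.5*a*t^2 = 2.2 + 0.5*0.2367*3^2
= 3.2653


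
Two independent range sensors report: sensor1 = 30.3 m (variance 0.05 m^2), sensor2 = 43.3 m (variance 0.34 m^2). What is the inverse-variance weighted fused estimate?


w1 = (1/var1) / (1/var1 + 1/var2)
   = 20.0 / (20.0 + 2.9412) = 0.8718
w2 = 1 - w1 = 0.1282
fused = w1*s1 + w2*s2 = 26.4154 + 5.5513
= 31.9667 m


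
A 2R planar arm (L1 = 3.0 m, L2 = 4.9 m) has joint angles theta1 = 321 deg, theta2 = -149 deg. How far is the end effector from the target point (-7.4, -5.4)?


End effector via forward kinematics:
x = L1*cos(t1) + L2*cos(t1+t2) = -2.5209
y = L1*sin(t1) + L2*sin(t1+t2) = -1.206
Distance to target:
d = sqrt((-7.4 - -2.5209)^2 + (-5.4 - -1.206)^2)
= sqrt(23.8059 + 17.5895)
= 6.4339 m


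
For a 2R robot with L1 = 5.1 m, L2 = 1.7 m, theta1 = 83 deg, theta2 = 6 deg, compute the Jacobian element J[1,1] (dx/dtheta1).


J[1,1] = -L1*sin(t1) - L2*sin(t1+t2)
= -5.1*sin(83) - 1.7*sin(89)
= -6.7617


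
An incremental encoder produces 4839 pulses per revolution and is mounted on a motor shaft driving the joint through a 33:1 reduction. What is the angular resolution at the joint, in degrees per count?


counts per rev = 4839
effective counts at joint = 4839 * 33 = 159687
resolution = 360 / 159687
= 0.0023 deg/count


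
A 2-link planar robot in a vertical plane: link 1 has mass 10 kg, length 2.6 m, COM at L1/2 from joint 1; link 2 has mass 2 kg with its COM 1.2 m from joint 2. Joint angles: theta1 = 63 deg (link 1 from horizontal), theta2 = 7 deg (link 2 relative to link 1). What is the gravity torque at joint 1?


Horizontal distance from joint 1 to link-1 COM:
  x_c1 = (L1/2)*cos(t1) = 1.3 * 0.454 = 0.5902 m
Horizontal distance from joint 1 to link-2 COM:
  x_c2 = L1*cos(t1) + Lc2*cos(t1+t2)
       = 2.6*0.454 + 1.2*0.342 = 1.5908 m
tau1 = m1*g*x_c1 + m2*g*x_c2
     = 10*9.81*0.5902 + 2*9.81*1.5908
     = 57.8974 + 31.2115
     = 89.1089 Nm


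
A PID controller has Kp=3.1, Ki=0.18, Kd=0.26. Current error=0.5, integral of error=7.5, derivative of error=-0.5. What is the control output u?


u = Kp*e + Ki*int(e) + Kd*de/dt
= 3.1*0.5 + 0.18*7.5 + 0.26*(-0.5)
= 1.55 + 1.35 + -0.13
= 2.77


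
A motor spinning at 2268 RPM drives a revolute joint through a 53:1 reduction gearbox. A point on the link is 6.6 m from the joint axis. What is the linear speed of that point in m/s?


omega_motor = 2268 * 2*pi/60 = 237.5044 rad/s
omega_joint = omega_motor / 53 = 4.4812 rad/s
v = omega_joint * r = 4.4812 * 6.6
= 29.576 m/s


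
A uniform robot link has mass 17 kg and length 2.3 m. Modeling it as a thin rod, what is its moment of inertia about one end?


I = (1/3) * m * L^2
= (1/3) * 17 * 2.3^2
= 0.333333 * 17 * 5.29
= 29.9767 kg*m^2


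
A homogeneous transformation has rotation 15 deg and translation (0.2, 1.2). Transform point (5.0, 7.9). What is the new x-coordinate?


x' = cos(theta)*px - sin(theta)*py + tx
= 0.9659*5.0 - 0.2588*7.9 + 0.2
= 2.985


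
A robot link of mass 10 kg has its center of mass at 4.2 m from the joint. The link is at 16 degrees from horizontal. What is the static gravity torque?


tau = m*g*L*cos(angle)
= 10 * 9.81 * 4.2 * cos(16 deg)
= 10 * 9.81 * 4.2 * 0.9613
= 396.059 Nm


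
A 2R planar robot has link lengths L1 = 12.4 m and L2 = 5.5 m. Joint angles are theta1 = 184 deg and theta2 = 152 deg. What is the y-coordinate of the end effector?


Convert angles to radians: theta1 = 3.2114, theta2 = 2.6529
y = L1*sin(theta1) + L2*sin(theta1+theta2)
y = -0.865 + -2.2371
y = -3.102


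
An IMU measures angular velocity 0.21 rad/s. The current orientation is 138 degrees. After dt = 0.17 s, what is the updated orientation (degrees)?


delta_theta = w * dt = 0.21 * 0.17 = 0.0357 rad
= 2.0455 deg
theta_new = 138 + 2.0455 = 140.0455 deg


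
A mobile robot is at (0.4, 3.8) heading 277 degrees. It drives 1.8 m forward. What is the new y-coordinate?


y_new = y0 + d*sin(theta)
= 3.8 + 1.8*sin(277)
= 3.8 + -1.7866
= 2.0134


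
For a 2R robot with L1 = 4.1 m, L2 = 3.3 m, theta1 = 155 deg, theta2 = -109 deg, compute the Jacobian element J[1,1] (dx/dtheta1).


J[1,1] = -L1*sin(t1) - L2*sin(t1+t2)
= -4.1*sin(155) - 3.3*sin(46)
= -4.1066


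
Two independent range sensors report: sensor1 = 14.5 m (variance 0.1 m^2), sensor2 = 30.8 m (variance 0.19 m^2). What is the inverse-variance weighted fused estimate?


w1 = (1/var1) / (1/var1 + 1/var2)
   = 10.0 / (10.0 + 5.2632) = 0.6552
w2 = 1 - w1 = 0.3448
fused = w1*s1 + w2*s2 = 9.5 + 10.6207
= 20.1207 m


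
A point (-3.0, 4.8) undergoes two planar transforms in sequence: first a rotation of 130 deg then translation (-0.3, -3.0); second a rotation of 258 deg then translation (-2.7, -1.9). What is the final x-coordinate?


After transform 1:
x1 = cos(130)*-3.0 - sin(130)*4.8 + -0.3 = -2.0487
y1 = sin(130)*-3.0 + cos(130)*4.8 + -3.0 = -8.3835
After transform 2:
x2 = cos(258)*-2.0487 - sin(258)*-8.3835 + -2.7
= -10.4744
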